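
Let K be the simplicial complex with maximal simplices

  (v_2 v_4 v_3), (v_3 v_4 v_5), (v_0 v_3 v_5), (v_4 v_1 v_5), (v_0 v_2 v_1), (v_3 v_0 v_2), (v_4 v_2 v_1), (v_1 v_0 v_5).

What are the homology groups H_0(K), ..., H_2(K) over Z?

H_0 ≅ Z,  H_1 = 0,  H_2 ≅ Z.

Take the total order v_0 < v_1 < v_2 < v_3 < v_4 < v_5 on the vertex set. Then K (dimension 2) consists of the simplices:

  0-simplices (6): [v_0], [v_1], [v_2], [v_3], [v_4], [v_5]
  1-simplices (12): [v_0,v_1], [v_0,v_2], [v_0,v_3], [v_0,v_5], [v_1,v_2], [v_1,v_4], [v_1,v_5], [v_2,v_3], [v_2,v_4], [v_3,v_4], [v_3,v_5], [v_4,v_5]
  2-simplices (8): [v_0,v_1,v_2], [v_0,v_1,v_5], [v_0,v_2,v_3], [v_0,v_3,v_5], [v_1,v_2,v_4], [v_1,v_4,v_5], [v_2,v_3,v_4], [v_3,v_4,v_5]

giving chain groups C_0 ≅ Z^6, C_1 ≅ Z^12, C_2 ≅ Z^8.

∂_1: C_1 → C_0 sends each edge [p,q] (with p < q) to q − p.
This gives a 6×12 integer matrix of rank 5; reducing to Smith normal form yields diagonal entries (1,1,1,1,1).

Boundary ∂_2: C_2 → C_1 acts by ∂[p,q,r] = [q,r] − [p,r] + [p,q]. For instance
  ∂[v_0,v_2,v_3] = [v_2,v_3] − [v_0,v_3] + [v_0,v_2],
  ∂[v_1,v_2,v_4] = [v_2,v_4] − [v_1,v_4] + [v_1,v_2].
As a 12×8 matrix over Z this has rank 7, with invariant factors (1,1,1,1,1,1,1).

Now H_k = ker ∂_k / im ∂_{k+1}, so:

  H_0: rank C_0 − rank ∂_1 = 6 − 5 = 1, and the invariant factors of ∂_1 are all 1, so H_0 ≅ Z.
  H_1: rank ker ∂_1 − rank ∂_2 = (12 − 5) − 7 = 0, and the invariant factors of ∂_2 are all 1, so H_1 ≅ 0.
  H_2: rank ker ∂_2 − rank ∂_3 = (8 − 7) − 0 = 1, and there is no ∂_3, so H_2 ≅ Z.

As a check, the Euler characteristic is 6 − 12 + 8 = 2, which agrees with 1 − 0 + 1 = 2.
(K is a triangulation of the 2-sphere S^2.)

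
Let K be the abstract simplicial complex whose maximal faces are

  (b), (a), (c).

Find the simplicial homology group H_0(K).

H_0 = Z^3.

Fix the vertex order a < b < c and write every simplex with vertices in increasing order. Then dim K = 0 and the simplices of K are:

  0-simplices (3): a, b, c

so the chain groups are C_0 ≅ Z^3.

Computing H_k = (kernel of ∂_k) / (image of ∂_{k+1}):

  H_0: rank C_0 − rank ∂_1 = 3 − 0 = 3, and there is no ∂_1, so H_0 ≅ Z^3.

(K is a triangulation of a set of 3 points.)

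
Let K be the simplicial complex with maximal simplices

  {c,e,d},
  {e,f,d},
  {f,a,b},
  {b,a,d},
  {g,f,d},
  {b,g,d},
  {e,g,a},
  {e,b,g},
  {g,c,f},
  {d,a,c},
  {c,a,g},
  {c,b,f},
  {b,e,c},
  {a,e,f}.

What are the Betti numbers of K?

b_0 = 1, b_1 = 2, b_2 = 1.

Order the vertices as a < b < c < d < e < f < g. Listing each simplex with vertices in this order, K has dimension 2 with simplices:

  0-simplices (7): a, b, c, d, e, f, g
  1-simplices (21): ab, ac, ad, ae, af, ag, bc, bd, be, bf, bg, cd, ce, cf, cg, de, df, dg, ef, eg, fg
  2-simplices (14): abd, abf, acd, acg, aef, aeg, bce, bcf, bdg, beg, cde, cfg, def, dfg

giving chain groups C_0 ≅ Z^7, C_1 ≅ Z^21, C_2 ≅ Z^14.

∂_1: C_1 → C_0 sends each edge [p,q] (with p < q) to q − p. For instance
  ∂df = f − d.
The 7×21 boundary matrix has rank 6 and Smith normal form diag(1,1,1,1,1,1).

Boundary ∂_2: C_2 → C_1 acts by ∂[p,q,r] = [q,r] − [p,r] + [p,q]. For instance
  ∂cde = de − ce + cd,
  ∂bce = ce − be + bc.
This gives a 21×14 integer matrix of rank 13; reducing to Smith normal form yields diagonal entries (1,1,1,1,1,1,1,1,1,1,1,1,1).

Computing H_k = (kernel of ∂_k) / (image of ∂_{k+1}):

  H_0: rank C_0 − rank ∂_1 = 7 − 6 = 1, and the invariant factors of ∂_1 are all 1, so H_0 ≅ Z.
  H_1: rank ker ∂_1 − rank ∂_2 = (21 − 6) − 13 = 2, and the invariant factors of ∂_2 are all 1, so H_1 ≅ Z^2.
  H_2: rank ker ∂_2 − rank ∂_3 = (14 − 13) − 0 = 1, and there is no ∂_3, so H_2 ≅ Z.

(K is a triangulation of the torus T^2.)

Hence the Betti numbers are b_0 = 1, b_1 = 2, b_2 = 1.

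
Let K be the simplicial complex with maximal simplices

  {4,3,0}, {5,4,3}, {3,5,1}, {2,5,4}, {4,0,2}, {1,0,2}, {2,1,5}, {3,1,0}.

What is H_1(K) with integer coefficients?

Take the total order 0 < 1 < 2 < 3 < 4 < 5 on the vertex set. Then K (dimension 2) consists of the simplices:

  0-simplices (6): [0], [1], [2], [3], [4], [5]
  1-simplices (12): [0,1], [0,2], [0,3], [0,4], [1,2], [1,3], [1,5], [2,4], [2,5], [3,4], [3,5], [4,5]
  2-simplices (8): [0,1,2], [0,1,3], [0,2,4], [0,3,4], [1,2,5], [1,3,5], [2,4,5], [3,4,5]

Hence C_0 ≅ Z^6, C_1 ≅ Z^12, C_2 ≅ Z^8.

The boundary map ∂_1: C_1 → C_0 sends each edge [p,q] (with p < q) to q − p.
As a 6×12 matrix over Z this has rank 5, with invariant factors (1,1,1,1,1).

∂_2: C_2 → C_1 sends each 2-simplex [p,q,r] to [q,r] − [p,r] + [p,q]. For instance
  ∂[1,2,5] = [2,5] − [1,5] + [1,2],
  ∂[3,4,5] = [4,5] − [3,5] + [3,4].
The resulting 12×8 matrix has rank 7, and its Smith normal form has invariant factors (1,1,1,1,1,1,1).

Reading off H_k = ker ∂_k / im ∂_{k+1}:

  H_1: rank ker ∂_1 − rank ∂_2 = (12 − 5) − 7 = 0, and the invariant factors of ∂_2 are all 1, so H_1 ≅ 0.

H_1 ≅ 0.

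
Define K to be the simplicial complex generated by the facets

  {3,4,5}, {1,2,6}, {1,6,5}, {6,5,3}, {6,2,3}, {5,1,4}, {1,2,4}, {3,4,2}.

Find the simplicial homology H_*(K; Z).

Take the total order 1 < 2 < 3 < 4 < 5 < 6 on the vertex set. Then K (dimension 2) consists of the simplices:

  0-simplices (6): [1], [2], [3], [4], [5], [6]
  1-simplices (12): [1,2], [1,4], [1,5], [1,6], [2,3], [2,4], [2,6], [3,4], [3,5], [3,6], [4,5], [5,6]
  2-simplices (8): [1,2,4], [1,2,6], [1,4,5], [1,5,6], [2,3,4], [2,3,6], [3,4,5], [3,5,6]

Hence C_0 ≅ Z^6, C_1 ≅ Z^12, C_2 ≅ Z^8.

The boundary map ∂_1: C_1 → C_0 sends each edge [p,q] (with p < q) to q − p.
This gives a 6×12 integer matrix of rank 5; reducing to Smith normal form yields diagonal entries (1,1,1,1,1).

∂_2: C_2 → C_1 sends each 2-simplex [p,q,r] to [q,r] − [p,r] + [p,q]. For instance
  ∂[1,4,5] = [4,5] − [1,5] + [1,4],
  ∂[2,3,4] = [3,4] − [2,4] + [2,3].
As a 12×8 matrix over Z this has rank 7, with invariant factors (1,1,1,1,1,1,1).

Reading off H_k = ker ∂_k / im ∂_{k+1}:

  H_0: rank C_0 − rank ∂_1 = 6 − 5 = 1, and the invariant factors of ∂_1 are all 1, so H_0 ≅ Z.
  H_1: rank ker ∂_1 − rank ∂_2 = (12 − 5) − 7 = 0, and the invariant factors of ∂_2 are all 1, so H_1 ≅ 0.
  H_2: rank ker ∂_2 − rank ∂_3 = (8 − 7) − 0 = 1, and there is no ∂_3, so H_2 ≅ Z.

(K is a triangulation of the 2-sphere S^2.)

H_0 ≅ Z,  H_1 = 0,  H_2 ≅ Z.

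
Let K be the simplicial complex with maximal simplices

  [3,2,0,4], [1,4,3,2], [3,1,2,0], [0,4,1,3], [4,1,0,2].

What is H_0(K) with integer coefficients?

Take the total order 0 < 1 < 2 < 3 < 4 on the vertex set. Then K (dimension 3) consists of the simplices:

  0-simplices (5): [0], [1], [2], [3], [4]
  1-simplices (10): [0,1], [0,2], [0,3], [0,4], [1,2], [1,3], [1,4], [2,3], [2,4], [3,4]
  2-simplices (10): [0,1,2], [0,1,3], [0,1,4], [0,2,3], [0,2,4], [0,3,4], [1,2,3], [1,2,4], [1,3,4], [2,3,4]
  3-simplices (5): [0,1,2,3], [0,1,2,4], [0,1,3,4], [0,2,3,4], [1,2,3,4]

so the chain groups are C_0 ≅ Z^5, C_1 ≅ Z^10, C_2 ≅ Z^10, C_3 ≅ Z^5.

Boundary ∂_1: C_1 → C_0 is given by ∂[p,q] = [q] − [p].
This gives a 5×10 integer matrix of rank 4; reducing to Smith normal form yields diagonal entries (1,1,1,1).

Boundary ∂_2: C_2 → C_1 sends each 2-simplex [p,q,r] to [q,r] − [p,r] + [p,q]. For instance
  ∂[0,2,4] = [2,4] − [0,4] + [0,2],
  ∂[1,2,4] = [2,4] − [1,4] + [1,2].
This gives a 10×10 integer matrix of rank 6; reducing to Smith normal form yields diagonal entries (1,1,1,1,1,1).

Boundary ∂_3: C_3 → C_2 sends each 3-simplex σ to the alternating sum Σ_i (−1)^i (σ with its i-th vertex removed). For instance
  ∂[1,2,3,4] = [2,3,4] − [1,3,4] + [1,2,4] − [1,2,3],
  ∂[0,1,3,4] = [1,3,4] − [0,3,4] + [0,1,4] − [0,1,3].
The 10×5 boundary matrix has rank 4 and Smith normal form diag(1,1,1,1).

Computing H_k = (kernel of ∂_k) / (image of ∂_{k+1}):

  H_0: rank C_0 − rank ∂_1 = 5 − 4 = 1, and the invariant factors of ∂_1 are all 1, so H_0 = Z.

H_0 ≅ Z.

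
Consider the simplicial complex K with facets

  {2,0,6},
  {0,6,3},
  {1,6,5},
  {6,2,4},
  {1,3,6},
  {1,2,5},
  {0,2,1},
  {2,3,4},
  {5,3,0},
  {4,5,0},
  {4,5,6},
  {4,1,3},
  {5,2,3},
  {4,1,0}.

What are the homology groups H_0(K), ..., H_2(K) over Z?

Fix the vertex order 0 < 1 < 2 < 3 < 4 < 5 < 6 and write every simplex with vertices in increasing order. Then dim K = 2 and the simplices of K are:

  0-simplices (7): [0], [1], [2], [3], [4], [5], [6]
  1-simplices (21): [0,1], [0,2], [0,3], [0,4], [0,5], [0,6], [1,2], [1,3], [1,4], [1,5], [1,6], [2,3], [2,4], [2,5], [2,6], [3,4], [3,5], [3,6], [4,5], [4,6], [5,6]
  2-simplices (14): [0,1,2], [0,1,4], [0,2,6], [0,3,5], [0,3,6], [0,4,5], [1,2,5], [1,3,4], [1,3,6], [1,5,6], [2,3,4], [2,3,5], [2,4,6], [4,5,6]

giving chain groups C_0 ≅ Z^7, C_1 ≅ Z^21, C_2 ≅ Z^14.

Boundary ∂_1: C_1 → C_0 is given by ∂[p,q] = [q] − [p].
The resulting 7×21 matrix has rank 6, and its Smith normal form has invariant factors (1,1,1,1,1,1).

The boundary map ∂_2: C_2 → C_1 sends each 2-simplex [p,q,r] to [q,r] − [p,r] + [p,q]. For instance
  ∂[2,3,4] = [3,4] − [2,4] + [2,3],
  ∂[1,3,6] = [3,6] − [1,6] + [1,3].
As a 21×14 matrix over Z this has rank 13, with invariant factors (1,1,1,1,1,1,1,1,1,1,1,1,1).

From H_k ≅ ker(∂_k) / im(∂_{k+1}) we obtain:

  H_0: rank C_0 − rank ∂_1 = 7 − 6 = 1, and the invariant factors of ∂_1 are all 1, so H_0 = Z.
  H_1: rank ker ∂_1 − rank ∂_2 = (21 − 6) − 13 = 2, and the invariant factors of ∂_2 are all 1, so H_1 = Z^2.
  H_2: rank ker ∂_2 − rank ∂_3 = (14 − 13) − 0 = 1, and there is no ∂_3, so H_2 = Z.

H_0 = Z,  H_1 = Z^2,  H_2 = Z.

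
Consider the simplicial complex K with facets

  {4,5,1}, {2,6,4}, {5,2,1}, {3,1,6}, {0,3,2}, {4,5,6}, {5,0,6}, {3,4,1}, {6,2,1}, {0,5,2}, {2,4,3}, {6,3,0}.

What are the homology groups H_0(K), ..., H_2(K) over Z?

K has 7 vertices, 18 edges, 12 triangles.
rank ∂_0 = 0, rank ∂_1 = 6 ⇒ b_0 = 7 − 0 − 6 = 1; all invariant factors of ∂_1 are 1 so no torsion. So H_0 = Z.
rank ∂_1 = 6, rank ∂_2 = 12 ⇒ b_1 = 18 − 6 − 12 = 0; ∂_2 has invariant factor(s) [2] giving torsion. So H_1 = Z/2.
rank ∂_2 = 12, rank ∂_3 = 0 ⇒ b_2 = 12 − 12 − 0 = 0. So H_2 = 0.

H_0 ≅ Z,  H_1 ≅ Z/2,  H_2 = 0.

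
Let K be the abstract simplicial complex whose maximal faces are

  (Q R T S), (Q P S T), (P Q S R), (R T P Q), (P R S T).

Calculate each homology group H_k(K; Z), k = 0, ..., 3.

H_0 = Z,  H_1 = 0,  H_2 = 0,  H_3 = Z.

We work with the vertex ordering P < Q < R < S < T. The simplices of K, each written with vertices in increasing order, are:

  0-simplices (5): P, Q, R, S, T
  1-simplices (10): PQ, PR, PS, PT, QR, QS, QT, RS, RT, ST
  2-simplices (10): PQR, PQS, PQT, PRS, PRT, PST, QRS, QRT, QST, RST
  3-simplices (5): PQRS, PQRT, PQST, PRST, QRST

giving chain groups C_0 ≅ Z^5, C_1 ≅ Z^10, C_2 ≅ Z^10, C_3 ≅ Z^5.

Boundary ∂_1: C_1 → C_0 maps an edge to its endpoints' difference, ∂[p,q] = q − p. For instance
  ∂PQ = Q − P.
The 5×10 boundary matrix has rank 4 and Smith normal form diag(1,1,1,1).

∂_2: C_2 → C_1 maps a triangle to the signed sum of its edges. For instance
  ∂PQT = QT − PT + PQ,
  ∂PQR = QR − PR + PQ.
As a 10×10 matrix over Z this has rank 6, with invariant factors (1,1,1,1,1,1).

Boundary ∂_3: C_3 → C_2 sends each 3-simplex σ to the alternating sum Σ_i (−1)^i (σ with its i-th vertex removed). For instance
  ∂PQST = QST − PST + PQT − PQS,
  ∂PQRS = QRS − PRS + PQS − PQR.
As a 10×5 matrix over Z this has rank 4, with invariant factors (1,1,1,1).

Reading off H_k = ker ∂_k / im ∂_{k+1}:

  H_0: rank C_0 − rank ∂_1 = 5 − 4 = 1, and the invariant factors of ∂_1 are all 1, so H_0 ≅ Z.
  H_1: rank ker ∂_1 − rank ∂_2 = (10 − 4) − 6 = 0, and the invariant factors of ∂_2 are all 1, so H_1 ≅ 0.
  H_2: rank ker ∂_2 − rank ∂_3 = (10 − 6) − 4 = 0, and the invariant factors of ∂_3 are all 1, so H_2 ≅ 0.
  H_3: rank ker ∂_3 − rank ∂_4 = (5 − 4) − 0 = 1, and there is no ∂_4, so H_3 ≅ Z.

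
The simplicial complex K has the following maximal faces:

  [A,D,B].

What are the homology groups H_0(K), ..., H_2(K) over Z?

K has 3 vertices, 3 edges, 1 triangle.
rank ∂_0 = 0, rank ∂_1 = 2 ⇒ b_0 = 3 − 0 − 2 = 1; all invariant factors of ∂_1 are 1 so no torsion. So H_0 = Z.
rank ∂_1 = 2, rank ∂_2 = 1 ⇒ b_1 = 3 − 2 − 1 = 0; all invariant factors of ∂_2 are 1 so no torsion. So H_1 = 0.
rank ∂_2 = 1, rank ∂_3 = 0 ⇒ b_2 = 1 − 1 − 0 = 0. So H_2 = 0.

H_0 ≅ Z,  H_1 = 0,  H_2 = 0.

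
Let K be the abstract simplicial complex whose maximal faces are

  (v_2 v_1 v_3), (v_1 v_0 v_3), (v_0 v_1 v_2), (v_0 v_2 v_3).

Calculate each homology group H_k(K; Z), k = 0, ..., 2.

H_0 ≅ Z,  H_1 = 0,  H_2 ≅ Z.

We work with the vertex ordering v_0 < v_1 < v_2 < v_3. The simplices of K, each written with vertices in increasing order, are:

  0-simplices (4): [v_0], [v_1], [v_2], [v_3]
  1-simplices (6): [v_0,v_1], [v_0,v_2], [v_0,v_3], [v_1,v_2], [v_1,v_3], [v_2,v_3]
  2-simplices (4): [v_0,v_1,v_2], [v_0,v_1,v_3], [v_0,v_2,v_3], [v_1,v_2,v_3]

so the chain groups are C_0 ≅ Z^4, C_1 ≅ Z^6, C_2 ≅ Z^4.

The boundary map ∂_1: C_1 → C_0 maps an edge to its endpoints' difference, ∂[p,q] = q − p. For instance
  ∂[v_1,v_3] = [v_3] − [v_1].
This gives a 4×6 integer matrix of rank 3; reducing to Smith normal form yields diagonal entries (1,1,1).

The boundary map ∂_2: C_2 → C_1 sends each 2-simplex [p,q,r] to [q,r] − [p,r] + [p,q]. For instance
  ∂[v_0,v_1,v_2] = [v_1,v_2] − [v_0,v_2] + [v_0,v_1],
  ∂[v_1,v_2,v_3] = [v_2,v_3] − [v_1,v_3] + [v_1,v_2].
This gives a 6×4 integer matrix of rank 3; reducing to Smith normal form yields diagonal entries (1,1,1).

Reading off H_k = ker ∂_k / im ∂_{k+1}:

  H_0: rank C_0 − rank ∂_1 = 4 − 3 = 1, and the invariant factors of ∂_1 are all 1, so H_0 = Z.
  H_1: rank ker ∂_1 − rank ∂_2 = (6 − 3) − 3 = 0, and the invariant factors of ∂_2 are all 1, so H_1 = 0.
  H_2: rank ker ∂_2 − rank ∂_3 = (4 − 3) − 0 = 1, and there is no ∂_3, so H_2 = Z.

As a check, the Euler characteristic is 4 − 6 + 4 = 2, which agrees with 1 − 0 + 1 = 2.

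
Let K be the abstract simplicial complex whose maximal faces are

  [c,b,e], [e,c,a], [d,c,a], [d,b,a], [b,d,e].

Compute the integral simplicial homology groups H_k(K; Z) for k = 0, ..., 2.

H_0 ≅ Z,  H_1 ≅ Z,  H_2 = 0.

K has 5 vertices, 10 edges, 5 triangles.
rank ∂_0 = 0, rank ∂_1 = 4 ⇒ b_0 = 5 − 0 − 4 = 1; all invariant factors of ∂_1 are 1 so no torsion. So H_0 = Z.
rank ∂_1 = 4, rank ∂_2 = 5 ⇒ b_1 = 10 − 4 − 5 = 1; all invariant factors of ∂_2 are 1 so no torsion. So H_1 = Z.
rank ∂_2 = 5, rank ∂_3 = 0 ⇒ b_2 = 5 − 5 − 0 = 0. So H_2 = 0.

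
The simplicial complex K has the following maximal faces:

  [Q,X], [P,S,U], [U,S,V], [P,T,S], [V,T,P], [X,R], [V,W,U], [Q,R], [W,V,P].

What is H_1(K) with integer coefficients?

Order the vertices as P < Q < R < S < T < U < V < W < X. Listing each simplex with vertices in this order, K has dimension 2 with simplices:

  0-simplices (9): P, Q, R, S, T, U, V, W, X
  1-simplices (15): PS, PT, PU, PV, PW, QR, QX, RX, ST, SU, SV, TV, UV, UW, VW
  2-simplices (6): PST, PSU, PTV, PVW, SUV, UVW

Hence C_0 ≅ Z^9, C_1 ≅ Z^15, C_2 ≅ Z^6.

∂_1: C_1 → C_0 sends each edge [p,q] (with p < q) to q − p. For instance
  ∂RX = X − R.
The 9×15 boundary matrix has rank 7 and Smith normal form diag(1,1,1,1,1,1,1).

∂_2: C_2 → C_1 maps a triangle to the signed sum of its edges. For instance
  ∂PTV = TV − PV + PT,
  ∂UVW = VW − UW + UV.
This gives a 15×6 integer matrix of rank 6; reducing to Smith normal form yields diagonal entries (1,1,1,1,1,1).

From H_k ≅ ker(∂_k) / im(∂_{k+1}) we obtain:

  H_1: rank ker ∂_1 − rank ∂_2 = (15 − 7) − 6 = 2, and the invariant factors of ∂_2 are all 1, so H_1 = Z^2.

H_1 = Z^2.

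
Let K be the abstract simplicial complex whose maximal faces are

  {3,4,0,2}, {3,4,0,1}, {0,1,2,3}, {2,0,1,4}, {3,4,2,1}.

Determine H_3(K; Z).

H_3 ≅ Z.

Fix the vertex order 0 < 1 < 2 < 3 < 4 and write every simplex with vertices in increasing order. Then dim K = 3 and the simplices of K are:

  0-simplices (5): [0], [1], [2], [3], [4]
  1-simplices (10): [0,1], [0,2], [0,3], [0,4], [1,2], [1,3], [1,4], [2,3], [2,4], [3,4]
  2-simplices (10): [0,1,2], [0,1,3], [0,1,4], [0,2,3], [0,2,4], [0,3,4], [1,2,3], [1,2,4], [1,3,4], [2,3,4]
  3-simplices (5): [0,1,2,3], [0,1,2,4], [0,1,3,4], [0,2,3,4], [1,2,3,4]

giving chain groups C_0 ≅ Z^5, C_1 ≅ Z^10, C_2 ≅ Z^10, C_3 ≅ Z^5.

The boundary map ∂_1: C_1 → C_0 is given by ∂[p,q] = [q] − [p].
The 5×10 boundary matrix has rank 4 and Smith normal form diag(1,1,1,1).

∂_2: C_2 → C_1 sends each 2-simplex [p,q,r] to [q,r] − [p,r] + [p,q]. For instance
  ∂[2,3,4] = [3,4] − [2,4] + [2,3],
  ∂[0,1,4] = [1,4] − [0,4] + [0,1].
The 10×10 boundary matrix has rank 6 and Smith normal form diag(1,1,1,1,1,1).

∂_3: C_3 → C_2 sends each 3-simplex σ to the alternating sum Σ_i (−1)^i (σ with its i-th vertex removed). For instance
  ∂[1,2,3,4] = [2,3,4] − [1,3,4] + [1,2,4] − [1,2,3],
  ∂[0,1,2,3] = [1,2,3] − [0,2,3] + [0,1,3] − [0,1,2].
The 10×5 boundary matrix has rank 4 and Smith normal form diag(1,1,1,1).

Computing H_k = (kernel of ∂_k) / (image of ∂_{k+1}):

  H_3: rank ker ∂_3 − rank ∂_4 = (5 − 4) − 0 = 1, and there is no ∂_4, so H_3 = Z.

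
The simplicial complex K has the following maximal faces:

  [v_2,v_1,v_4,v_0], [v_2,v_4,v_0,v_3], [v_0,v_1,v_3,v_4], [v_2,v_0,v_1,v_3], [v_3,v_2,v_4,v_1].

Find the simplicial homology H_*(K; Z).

Take the total order v_0 < v_1 < v_2 < v_3 < v_4 on the vertex set. Then K (dimension 3) consists of the simplices:

  0-simplices (5): [v_0], [v_1], [v_2], [v_3], [v_4]
  1-simplices (10): [v_0,v_1], [v_0,v_2], [v_0,v_3], [v_0,v_4], [v_1,v_2], [v_1,v_3], [v_1,v_4], [v_2,v_3], [v_2,v_4], [v_3,v_4]
  2-simplices (10): [v_0,v_1,v_2], [v_0,v_1,v_3], [v_0,v_1,v_4], [v_0,v_2,v_3], [v_0,v_2,v_4], [v_0,v_3,v_4], [v_1,v_2,v_3], [v_1,v_2,v_4], [v_1,v_3,v_4], [v_2,v_3,v_4]
  3-simplices (5): [v_0,v_1,v_2,v_3], [v_0,v_1,v_2,v_4], [v_0,v_1,v_3,v_4], [v_0,v_2,v_3,v_4], [v_1,v_2,v_3,v_4]

Hence C_0 ≅ Z^5, C_1 ≅ Z^10, C_2 ≅ Z^10, C_3 ≅ Z^5.

The boundary map ∂_1: C_1 → C_0 maps an edge to its endpoints' difference, ∂[p,q] = q − p.
The resulting 5×10 matrix has rank 4, and its Smith normal form has invariant factors (1,1,1,1).

Boundary ∂_2: C_2 → C_1 acts by ∂[p,q,r] = [q,r] − [p,r] + [p,q]. For instance
  ∂[v_1,v_2,v_3] = [v_2,v_3] − [v_1,v_3] + [v_1,v_2],
  ∂[v_0,v_1,v_3] = [v_1,v_3] − [v_0,v_3] + [v_0,v_1].
The 10×10 boundary matrix has rank 6 and Smith normal form diag(1,1,1,1,1,1).

The boundary map ∂_3: C_3 → C_2 sends each 3-simplex σ to the alternating sum Σ_i (−1)^i (σ with its i-th vertex removed). For instance
  ∂[v_0,v_2,v_3,v_4] = [v_2,v_3,v_4] − [v_0,v_3,v_4] + [v_0,v_2,v_4] − [v_0,v_2,v_3],
  ∂[v_0,v_1,v_2,v_4] = [v_1,v_2,v_4] − [v_0,v_2,v_4] + [v_0,v_1,v_4] − [v_0,v_1,v_2].
The 10×5 boundary matrix has rank 4 and Smith normal form diag(1,1,1,1).

Now H_k = ker ∂_k / im ∂_{k+1}, so:

  H_0: rank C_0 − rank ∂_1 = 5 − 4 = 1, and the invariant factors of ∂_1 are all 1, so H_0 = Z.
  H_1: rank ker ∂_1 − rank ∂_2 = (10 − 4) − 6 = 0, and the invariant factors of ∂_2 are all 1, so H_1 = 0.
  H_2: rank ker ∂_2 − rank ∂_3 = (10 − 6) − 4 = 0, and the invariant factors of ∂_3 are all 1, so H_2 = 0.
  H_3: rank ker ∂_3 − rank ∂_4 = (5 − 4) − 0 = 1, and there is no ∂_4, so H_3 = Z.

H_0 ≅ Z,  H_1 = 0,  H_2 = 0,  H_3 ≅ Z.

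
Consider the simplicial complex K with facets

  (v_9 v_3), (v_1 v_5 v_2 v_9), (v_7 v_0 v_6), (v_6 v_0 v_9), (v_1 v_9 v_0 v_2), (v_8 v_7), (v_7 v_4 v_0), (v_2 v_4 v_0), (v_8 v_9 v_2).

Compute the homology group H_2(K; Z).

Fix the vertex order v_0 < v_1 < v_2 < v_3 < v_4 < v_5 < v_6 < v_7 < v_8 < v_9 and write every simplex with vertices in increasing order. Then dim K = 3 and the simplices of K are:

  0-simplices (10): [v_0], [v_1], [v_2], [v_3], [v_4], [v_5], [v_6], [v_7], [v_8], [v_9]
  1-simplices (20): (20 of them)
  2-simplices (12): (12 of them)
  3-simplices (2): [v_0,v_1,v_2,v_9], [v_1,v_2,v_5,v_9]

so the chain groups are C_0 ≅ Z^10, C_1 ≅ Z^20, C_2 ≅ Z^12, C_3 ≅ Z^2.

The boundary map ∂_1: C_1 → C_0 sends each edge [p,q] (with p < q) to q − p. For instance
  ∂[v_1,v_2] = [v_2] − [v_1].
As a 10×20 matrix over Z this has rank 9, with invariant factors (1,1,1,1,1,1,1,1,1).

The boundary map ∂_2: C_2 → C_1 acts by ∂[p,q,r] = [q,r] − [p,r] + [p,q]. For instance
  ∂[v_0,v_2,v_4] = [v_2,v_4] − [v_0,v_4] + [v_0,v_2],
  ∂[v_0,v_2,v_9] = [v_2,v_9] − [v_0,v_9] + [v_0,v_2].
As a 20×12 matrix over Z this has rank 10, with invariant factors (1,1,1,1,1,1,1,1,1,1).

Boundary ∂_3: C_3 → C_2 sends each 3-simplex σ to the alternating sum Σ_i (−1)^i (σ with its i-th vertex removed). For instance
  ∂[v_1,v_2,v_5,v_9] = [v_2,v_5,v_9] − [v_1,v_5,v_9] + [v_1,v_2,v_9] − [v_1,v_2,v_5],
  ∂[v_0,v_1,v_2,v_9] = [v_1,v_2,v_9] − [v_0,v_2,v_9] + [v_0,v_1,v_9] − [v_0,v_1,v_2].
The 12×2 boundary matrix has rank 2 and Smith normal form diag(1,1).

Computing H_k = (kernel of ∂_k) / (image of ∂_{k+1}):

  H_2: rank ker ∂_2 − rank ∂_3 = (12 − 10) − 2 = 0, and the invariant factors of ∂_3 are all 1, so H_2 = 0.

H_2 = 0.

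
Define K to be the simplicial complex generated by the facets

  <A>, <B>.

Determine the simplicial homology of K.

Order the vertices as A < B. Listing each simplex with vertices in this order, K has dimension 0 with simplices:

  0-simplices (2): A, B

Hence C_0 ≅ Z^2.

Now H_k = ker ∂_k / im ∂_{k+1}, so:

  H_0: rank C_0 − rank ∂_1 = 2 − 0 = 2, and there is no ∂_1, so H_0 ≅ Z^2.

(K is a triangulation of a set of 2 points.)

H_0 ≅ Z^2.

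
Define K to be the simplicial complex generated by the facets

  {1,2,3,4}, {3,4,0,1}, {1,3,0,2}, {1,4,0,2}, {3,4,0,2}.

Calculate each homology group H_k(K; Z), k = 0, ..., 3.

H_0 ≅ Z,  H_1 = 0,  H_2 = 0,  H_3 ≅ Z.

Fix the vertex order 0 < 1 < 2 < 3 < 4 and write every simplex with vertices in increasing order. Then dim K = 3 and the simplices of K are:

  0-simplices (5): [0], [1], [2], [3], [4]
  1-simplices (10): [0,1], [0,2], [0,3], [0,4], [1,2], [1,3], [1,4], [2,3], [2,4], [3,4]
  2-simplices (10): [0,1,2], [0,1,3], [0,1,4], [0,2,3], [0,2,4], [0,3,4], [1,2,3], [1,2,4], [1,3,4], [2,3,4]
  3-simplices (5): [0,1,2,3], [0,1,2,4], [0,1,3,4], [0,2,3,4], [1,2,3,4]

giving chain groups C_0 ≅ Z^5, C_1 ≅ Z^10, C_2 ≅ Z^10, C_3 ≅ Z^5.

Boundary ∂_1: C_1 → C_0 maps an edge to its endpoints' difference, ∂[p,q] = q − p. For instance
  ∂[2,3] = [3] − [2].
The resulting 5×10 matrix has rank 4, and its Smith normal form has invariant factors (1,1,1,1).

∂_2: C_2 → C_1 acts by ∂[p,q,r] = [q,r] − [p,r] + [p,q]. For instance
  ∂[0,3,4] = [3,4] − [0,4] + [0,3],
  ∂[0,1,2] = [1,2] − [0,2] + [0,1].
This gives a 10×10 integer matrix of rank 6; reducing to Smith normal form yields diagonal entries (1,1,1,1,1,1).

Boundary ∂_3: C_3 → C_2 sends each 3-simplex σ to the alternating sum Σ_i (−1)^i (σ with its i-th vertex removed). For instance
  ∂[0,1,3,4] = [1,3,4] − [0,3,4] + [0,1,4] − [0,1,3],
  ∂[1,2,3,4] = [2,3,4] − [1,3,4] + [1,2,4] − [1,2,3].
The 10×5 boundary matrix has rank 4 and Smith normal form diag(1,1,1,1).

Now H_k = ker ∂_k / im ∂_{k+1}, so:

  H_0: rank C_0 − rank ∂_1 = 5 − 4 = 1, and the invariant factors of ∂_1 are all 1, so H_0 = Z.
  H_1: rank ker ∂_1 − rank ∂_2 = (10 − 4) − 6 = 0, and the invariant factors of ∂_2 are all 1, so H_1 = 0.
  H_2: rank ker ∂_2 − rank ∂_3 = (10 − 6) − 4 = 0, and the invariant factors of ∂_3 are all 1, so H_2 = 0.
  H_3: rank ker ∂_3 − rank ∂_4 = (5 − 4) − 0 = 1, and there is no ∂_4, so H_3 = Z.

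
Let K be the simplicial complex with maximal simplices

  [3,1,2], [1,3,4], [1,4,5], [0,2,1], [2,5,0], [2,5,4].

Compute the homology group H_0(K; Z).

H_0 ≅ Z.

Fix the vertex order 0 < 1 < 2 < 3 < 4 < 5 and write every simplex with vertices in increasing order. Then dim K = 2 and the simplices of K are:

  0-simplices (6): [0], [1], [2], [3], [4], [5]
  1-simplices (12): [0,1], [0,2], [0,5], [1,2], [1,3], [1,4], [1,5], [2,3], [2,4], [2,5], [3,4], [4,5]
  2-simplices (6): [0,1,2], [0,2,5], [1,2,3], [1,3,4], [1,4,5], [2,4,5]

Hence C_0 ≅ Z^6, C_1 ≅ Z^12, C_2 ≅ Z^6.

Boundary ∂_1: C_1 → C_0 sends each edge [p,q] (with p < q) to q − p.
The 6×12 boundary matrix has rank 5 and Smith normal form diag(1,1,1,1,1).

The boundary map ∂_2: C_2 → C_1 maps a triangle to the signed sum of its edges. For instance
  ∂[1,2,3] = [2,3] − [1,3] + [1,2],
  ∂[1,3,4] = [3,4] − [1,4] + [1,3].
The 12×6 boundary matrix has rank 6 and Smith normal form diag(1,1,1,1,1,1).

Reading off H_k = ker ∂_k / im ∂_{k+1}:

  H_0: rank C_0 − rank ∂_1 = 6 − 5 = 1, and the invariant factors of ∂_1 are all 1, so H_0 ≅ Z.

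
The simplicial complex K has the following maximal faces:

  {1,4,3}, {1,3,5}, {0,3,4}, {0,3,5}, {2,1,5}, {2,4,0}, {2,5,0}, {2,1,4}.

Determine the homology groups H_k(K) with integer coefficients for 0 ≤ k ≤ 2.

H_0 = Z,  H_1 = 0,  H_2 = Z.

We work with the vertex ordering 0 < 1 < 2 < 3 < 4 < 5. The simplices of K, each written with vertices in increasing order, are:

  0-simplices (6): [0], [1], [2], [3], [4], [5]
  1-simplices (12): [0,2], [0,3], [0,4], [0,5], [1,2], [1,3], [1,4], [1,5], [2,4], [2,5], [3,4], [3,5]
  2-simplices (8): [0,2,4], [0,2,5], [0,3,4], [0,3,5], [1,2,4], [1,2,5], [1,3,4], [1,3,5]

giving chain groups C_0 ≅ Z^6, C_1 ≅ Z^12, C_2 ≅ Z^8.

∂_1: C_1 → C_0 sends each edge [p,q] (with p < q) to q − p.
This gives a 6×12 integer matrix of rank 5; reducing to Smith normal form yields diagonal entries (1,1,1,1,1).

Boundary ∂_2: C_2 → C_1 sends each 2-simplex [p,q,r] to [q,r] − [p,r] + [p,q]. For instance
  ∂[1,2,5] = [2,5] − [1,5] + [1,2],
  ∂[0,3,5] = [3,5] − [0,5] + [0,3].
As a 12×8 matrix over Z this has rank 7, with invariant factors (1,1,1,1,1,1,1).

Computing H_k = (kernel of ∂_k) / (image of ∂_{k+1}):

  H_0: rank C_0 − rank ∂_1 = 6 − 5 = 1, and the invariant factors of ∂_1 are all 1, so H_0 = Z.
  H_1: rank ker ∂_1 − rank ∂_2 = (12 − 5) − 7 = 0, and the invariant factors of ∂_2 are all 1, so H_1 = 0.
  H_2: rank ker ∂_2 − rank ∂_3 = (8 − 7) − 0 = 1, and there is no ∂_3, so H_2 = Z.

As a check, the Euler characteristic is 6 − 12 + 8 = 2, which agrees with 1 − 0 + 1 = 2.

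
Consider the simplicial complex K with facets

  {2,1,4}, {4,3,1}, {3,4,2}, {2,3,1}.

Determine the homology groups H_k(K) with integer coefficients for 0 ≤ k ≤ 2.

Take the total order 1 < 2 < 3 < 4 on the vertex set. Then K (dimension 2) consists of the simplices:

  0-simplices (4): [1], [2], [3], [4]
  1-simplices (6): [1,2], [1,3], [1,4], [2,3], [2,4], [3,4]
  2-simplices (4): [1,2,3], [1,2,4], [1,3,4], [2,3,4]

giving chain groups C_0 ≅ Z^4, C_1 ≅ Z^6, C_2 ≅ Z^4.

∂_1: C_1 → C_0 is given by ∂[p,q] = [q] − [p].
The 4×6 boundary matrix has rank 3 and Smith normal form diag(1,1,1).

The boundary map ∂_2: C_2 → C_1 maps a triangle to the signed sum of its edges. For instance
  ∂[1,3,4] = [3,4] − [1,4] + [1,3],
  ∂[1,2,4] = [2,4] − [1,4] + [1,2].
As a 6×4 matrix over Z this has rank 3, with invariant factors (1,1,1).

From H_k ≅ ker(∂_k) / im(∂_{k+1}) we obtain:

  H_0: rank C_0 − rank ∂_1 = 4 − 3 = 1, and the invariant factors of ∂_1 are all 1, so H_0 = Z.
  H_1: rank ker ∂_1 − rank ∂_2 = (6 − 3) − 3 = 0, and the invariant factors of ∂_2 are all 1, so H_1 = 0.
  H_2: rank ker ∂_2 − rank ∂_3 = (4 − 3) − 0 = 1, and there is no ∂_3, so H_2 = Z.

As a check, the Euler characteristic is 4 − 6 + 4 = 2, which agrees with 1 − 0 + 1 = 2.
(K is a triangulation of the 2-sphere S^2.)

H_0 ≅ Z,  H_1 = 0,  H_2 ≅ Z.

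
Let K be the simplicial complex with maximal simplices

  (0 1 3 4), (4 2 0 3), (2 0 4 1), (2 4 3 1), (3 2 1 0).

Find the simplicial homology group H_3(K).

H_3 = Z.

We work with the vertex ordering 0 < 1 < 2 < 3 < 4. The simplices of K, each written with vertices in increasing order, are:

  0-simplices (5): [0], [1], [2], [3], [4]
  1-simplices (10): [0,1], [0,2], [0,3], [0,4], [1,2], [1,3], [1,4], [2,3], [2,4], [3,4]
  2-simplices (10): [0,1,2], [0,1,3], [0,1,4], [0,2,3], [0,2,4], [0,3,4], [1,2,3], [1,2,4], [1,3,4], [2,3,4]
  3-simplices (5): [0,1,2,3], [0,1,2,4], [0,1,3,4], [0,2,3,4], [1,2,3,4]

so the chain groups are C_0 ≅ Z^5, C_1 ≅ Z^10, C_2 ≅ Z^10, C_3 ≅ Z^5.

∂_1: C_1 → C_0 is given by ∂[p,q] = [q] − [p]. For instance
  ∂[2,4] = [4] − [2].
As a 5×10 matrix over Z this has rank 4, with invariant factors (1,1,1,1).

The boundary map ∂_2: C_2 → C_1 acts by ∂[p,q,r] = [q,r] − [p,r] + [p,q]. For instance
  ∂[1,2,3] = [2,3] − [1,3] + [1,2],
  ∂[0,2,3] = [2,3] − [0,3] + [0,2].
The resulting 10×10 matrix has rank 6, and its Smith normal form has invariant factors (1,1,1,1,1,1).

The boundary map ∂_3: C_3 → C_2 sends each 3-simplex σ to the alternating sum Σ_i (−1)^i (σ with its i-th vertex removed). For instance
  ∂[0,1,3,4] = [1,3,4] − [0,3,4] + [0,1,4] − [0,1,3],
  ∂[0,1,2,3] = [1,2,3] − [0,2,3] + [0,1,3] − [0,1,2].
The resulting 10×5 matrix has rank 4, and its Smith normal form has invariant factors (1,1,1,1).

Reading off H_k = ker ∂_k / im ∂_{k+1}:

  H_3: rank ker ∂_3 − rank ∂_4 = (5 − 4) − 0 = 1, and there is no ∂_4, so H_3 ≅ Z.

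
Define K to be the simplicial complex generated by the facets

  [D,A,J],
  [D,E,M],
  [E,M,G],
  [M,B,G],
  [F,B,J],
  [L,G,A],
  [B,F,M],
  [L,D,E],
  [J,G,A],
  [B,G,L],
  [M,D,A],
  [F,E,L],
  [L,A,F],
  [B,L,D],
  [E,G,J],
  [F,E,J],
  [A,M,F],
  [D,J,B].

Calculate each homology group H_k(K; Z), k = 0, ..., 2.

H_0 ≅ Z,  H_1 ≅ Z^2,  H_2 ≅ Z.

Order the vertices as A < B < D < E < F < G < J < L < M. Listing each simplex with vertices in this order, K has dimension 2 with simplices:

  0-simplices (9): A, B, D, E, F, G, J, L, M
  1-simplices (27): AD, AF, AG, AJ, AL, AM, BD, BF, BG, BJ, BL, BM, DE, DJ, DL, DM, EF, EG, EJ, EL, EM, FJ, FL, FM, GJ, GL, GM
  2-simplices (18): ADJ, ADM, AFL, AFM, AGJ, AGL, BDJ, BDL, BFJ, BFM, BGL, BGM, DEL, DEM, EFJ, EFL, EGJ, EGM

giving chain groups C_0 ≅ Z^9, C_1 ≅ Z^27, C_2 ≅ Z^18.

Boundary ∂_1: C_1 → C_0 sends each edge [p,q] (with p < q) to q − p. For instance
  ∂FM = M − F.
As a 9×27 matrix over Z this has rank 8, with invariant factors (1,1,1,1,1,1,1,1).

∂_2: C_2 → C_1 acts by ∂[p,q,r] = [q,r] − [p,r] + [p,q]. For instance
  ∂EFJ = FJ − EJ + EF,
  ∂EGJ = GJ − EJ + EG.
This gives a 27×18 integer matrix of rank 17; reducing to Smith normal form yields diagonal entries (1,1,1,1,1,1,1,1,1,1,1,1,1,1,1,1,1).

From H_k ≅ ker(∂_k) / im(∂_{k+1}) we obtain:

  H_0: rank C_0 − rank ∂_1 = 9 − 8 = 1, and the invariant factors of ∂_1 are all 1, so H_0 = Z.
  H_1: rank ker ∂_1 − rank ∂_2 = (27 − 8) − 17 = 2, and the invariant factors of ∂_2 are all 1, so H_1 = Z^2.
  H_2: rank ker ∂_2 − rank ∂_3 = (18 − 17) − 0 = 1, and there is no ∂_3, so H_2 = Z.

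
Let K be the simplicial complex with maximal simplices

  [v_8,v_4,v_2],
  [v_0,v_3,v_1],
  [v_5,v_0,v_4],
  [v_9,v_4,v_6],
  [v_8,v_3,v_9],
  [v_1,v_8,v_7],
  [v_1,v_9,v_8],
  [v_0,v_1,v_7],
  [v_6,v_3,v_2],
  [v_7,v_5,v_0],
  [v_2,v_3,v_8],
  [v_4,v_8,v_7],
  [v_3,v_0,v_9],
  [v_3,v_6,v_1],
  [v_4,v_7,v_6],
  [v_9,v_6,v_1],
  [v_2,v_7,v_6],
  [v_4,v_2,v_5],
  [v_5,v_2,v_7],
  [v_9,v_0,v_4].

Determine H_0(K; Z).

Order the vertices as v_0 < v_1 < v_2 < v_3 < v_4 < v_5 < v_6 < v_7 < v_8 < v_9. Listing each simplex with vertices in this order, K has dimension 2 with simplices:

  0-simplices (10): [v_0], [v_1], [v_2], [v_3], [v_4], [v_5], [v_6], [v_7], [v_8], [v_9]
  1-simplices (30): (30 of them)
  2-simplices (20): (20 of them)

so the chain groups are C_0 ≅ Z^10, C_1 ≅ Z^30, C_2 ≅ Z^20.

Boundary ∂_1: C_1 → C_0 is given by ∂[p,q] = [q] − [p]. For instance
  ∂[v_2,v_4] = [v_4] − [v_2].
The 10×30 boundary matrix has rank 9 and Smith normal form diag(1,1,1,1,1,1,1,1,1).

The boundary map ∂_2: C_2 → C_1 acts by ∂[p,q,r] = [q,r] − [p,r] + [p,q]. For instance
  ∂[v_0,v_5,v_7] = [v_5,v_7] − [v_0,v_7] + [v_0,v_5],
  ∂[v_2,v_6,v_7] = [v_6,v_7] − [v_2,v_7] + [v_2,v_6].
The resulting 30×20 matrix has rank 20, and its Smith normal form has invariant factors (1,1,1,1,1,1,1,1,1,1,1,1,1,1,1,1,1,1,1,2).

Reading off H_k = ker ∂_k / im ∂_{k+1}:

  H_0: rank C_0 − rank ∂_1 = 10 − 9 = 1, and the invariant factors of ∂_1 are all 1, so H_0 = Z.

H_0 = Z.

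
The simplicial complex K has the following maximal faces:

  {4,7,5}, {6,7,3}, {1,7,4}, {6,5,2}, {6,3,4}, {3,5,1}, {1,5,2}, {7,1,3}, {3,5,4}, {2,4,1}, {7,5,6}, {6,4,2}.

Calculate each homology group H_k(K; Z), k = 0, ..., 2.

Order the vertices as 1 < 2 < 3 < 4 < 5 < 6 < 7. Listing each simplex with vertices in this order, K has dimension 2 with simplices:

  0-simplices (7): [1], [2], [3], [4], [5], [6], [7]
  1-simplices (18): [1,2], [1,3], [1,4], [1,5], [1,7], [2,4], [2,5], [2,6], [3,4], [3,5], [3,6], [3,7], [4,5], [4,6], [4,7], [5,6], [5,7], [6,7]
  2-simplices (12): [1,2,4], [1,2,5], [1,3,5], [1,3,7], [1,4,7], [2,4,6], [2,5,6], [3,4,5], [3,4,6], [3,6,7], [4,5,7], [5,6,7]

giving chain groups C_0 ≅ Z^7, C_1 ≅ Z^18, C_2 ≅ Z^12.

The boundary map ∂_1: C_1 → C_0 is given by ∂[p,q] = [q] − [p].
As a 7×18 matrix over Z this has rank 6, with invariant factors (1,1,1,1,1,1).

Boundary ∂_2: C_2 → C_1 maps a triangle to the signed sum of its edges. For instance
  ∂[2,4,6] = [4,6] − [2,6] + [2,4],
  ∂[3,4,5] = [4,5] − [3,5] + [3,4].
The 18×12 boundary matrix has rank 12 and Smith normal form diag(1,1,1,1,1,1,1,1,1,1,1,2).

Reading off H_k = ker ∂_k / im ∂_{k+1}:

  H_0: rank C_0 − rank ∂_1 = 7 − 6 = 1, and the invariant factors of ∂_1 are all 1, so H_0 = Z.
  H_1: rank ker ∂_1 − rank ∂_2 = (18 − 6) − 12 = 0, and ∂_2 has invariant factor 2 > 1, so H_1 = Z_2.
  H_2: rank ker ∂_2 − rank ∂_3 = (12 − 12) − 0 = 0, and there is no ∂_3, so H_2 = 0.

H_0 ≅ Z,  H_1 ≅ Z_2,  H_2 = 0.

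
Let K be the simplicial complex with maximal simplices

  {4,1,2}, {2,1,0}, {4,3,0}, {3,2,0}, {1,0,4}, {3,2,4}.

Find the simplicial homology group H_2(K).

H_2 ≅ Z.

K has 5 vertices, 9 edges, 6 triangles.
rank ∂_2 = 5, rank ∂_3 = 0 ⇒ b_2 = 6 − 5 − 0 = 1. So H_2 = Z.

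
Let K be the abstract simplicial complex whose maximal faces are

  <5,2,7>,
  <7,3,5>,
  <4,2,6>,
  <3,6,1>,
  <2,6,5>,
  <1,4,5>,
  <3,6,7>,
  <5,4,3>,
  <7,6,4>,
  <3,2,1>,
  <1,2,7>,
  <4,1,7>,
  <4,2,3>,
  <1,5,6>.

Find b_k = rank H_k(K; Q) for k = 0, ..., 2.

We work with the vertex ordering 1 < 2 < 3 < 4 < 5 < 6 < 7. The simplices of K, each written with vertices in increasing order, are:

  0-simplices (7): [1], [2], [3], [4], [5], [6], [7]
  1-simplices (21): [1,2], [1,3], [1,4], [1,5], [1,6], [1,7], [2,3], [2,4], [2,5], [2,6], [2,7], [3,4], [3,5], [3,6], [3,7], [4,5], [4,6], [4,7], [5,6], [5,7], [6,7]
  2-simplices (14): [1,2,3], [1,2,7], [1,3,6], [1,4,5], [1,4,7], [1,5,6], [2,3,4], [2,4,6], [2,5,6], [2,5,7], [3,4,5], [3,5,7], [3,6,7], [4,6,7]

giving chain groups C_0 ≅ Z^7, C_1 ≅ Z^21, C_2 ≅ Z^14.

Boundary ∂_1: C_1 → C_0 is given by ∂[p,q] = [q] − [p].
This gives a 7×21 integer matrix of rank 6; reducing to Smith normal form yields diagonal entries (1,1,1,1,1,1).

The boundary map ∂_2: C_2 → C_1 sends each 2-simplex [p,q,r] to [q,r] − [p,r] + [p,q]. For instance
  ∂[2,5,6] = [5,6] − [2,6] + [2,5],
  ∂[4,6,7] = [6,7] − [4,7] + [4,6].
This gives a 21×14 integer matrix of rank 13; reducing to Smith normal form yields diagonal entries (1,1,1,1,1,1,1,1,1,1,1,1,1).

From H_k ≅ ker(∂_k) / im(∂_{k+1}) we obtain:

  H_0: rank C_0 − rank ∂_1 = 7 − 6 = 1, and the invariant factors of ∂_1 are all 1, so H_0 ≅ Z.
  H_1: rank ker ∂_1 − rank ∂_2 = (21 − 6) − 13 = 2, and the invariant factors of ∂_2 are all 1, so H_1 ≅ Z^2.
  H_2: rank ker ∂_2 − rank ∂_3 = (14 − 13) − 0 = 1, and there is no ∂_3, so H_2 ≅ Z.

Hence the Betti numbers are b_0 = 1, b_1 = 2, b_2 = 1.

b_0 = 1, b_1 = 2, b_2 = 1.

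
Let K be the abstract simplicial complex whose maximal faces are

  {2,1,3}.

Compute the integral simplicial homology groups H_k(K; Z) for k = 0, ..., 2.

H_0 ≅ Z,  H_1 = 0,  H_2 = 0.

Fix the vertex order 1 < 2 < 3 and write every simplex with vertices in increasing order. Then dim K = 2 and the simplices of K are:

  0-simplices (3): [1], [2], [3]
  1-simplices (3): [1,2], [1,3], [2,3]
  2-simplices (1): [1,2,3]

so the chain groups are C_0 ≅ Z^3, C_1 ≅ Z^3, C_2 ≅ Z^1.

∂_1: C_1 → C_0 sends each edge [p,q] (with p < q) to q − p. For instance
  ∂[1,3] = [3] − [1].
This gives a 3×3 integer matrix of rank 2; reducing to Smith normal form yields diagonal entries (1,1).

∂_2: C_2 → C_1 maps a triangle to the signed sum of its edges. For instance
  ∂[1,2,3] = [2,3] − [1,3] + [1,2].
The resulting 3×1 matrix has rank 1, and its Smith normal form has invariant factors (1).

From H_k ≅ ker(∂_k) / im(∂_{k+1}) we obtain:

  H_0: rank C_0 − rank ∂_1 = 3 − 2 = 1, and the invariant factors of ∂_1 are all 1, so H_0 ≅ Z.
  H_1: rank ker ∂_1 − rank ∂_2 = (3 − 2) − 1 = 0, and the invariant factors of ∂_2 are all 1, so H_1 ≅ 0.
  H_2: rank ker ∂_2 − rank ∂_3 = (1 − 1) − 0 = 0, and there is no ∂_3, so H_2 ≅ 0.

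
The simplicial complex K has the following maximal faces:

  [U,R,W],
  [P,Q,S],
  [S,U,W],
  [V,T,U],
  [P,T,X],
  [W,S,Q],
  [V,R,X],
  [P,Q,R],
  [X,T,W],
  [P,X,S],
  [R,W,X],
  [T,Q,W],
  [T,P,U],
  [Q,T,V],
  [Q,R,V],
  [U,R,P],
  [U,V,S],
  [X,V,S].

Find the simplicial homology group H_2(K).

Fix the vertex order P < Q < R < S < T < U < V < W < X and write every simplex with vertices in increasing order. Then dim K = 2 and the simplices of K are:

  0-simplices (9): P, Q, R, S, T, U, V, W, X
  1-simplices (27): PQ, PR, PS, PT, PU, PX, QR, QS, QT, QV, QW, RU, RV, RW, RX, SU, SV, SW, SX, TU, TV, TW, TX, UV, UW, VX, WX
  2-simplices (18): PQR, PQS, PRU, PSX, PTU, PTX, QRV, QSW, QTV, QTW, RUW, RVX, RWX, SUV, SUW, SVX, TUV, TWX

giving chain groups C_0 ≅ Z^9, C_1 ≅ Z^27, C_2 ≅ Z^18.

∂_1: C_1 → C_0 maps an edge to its endpoints' difference, ∂[p,q] = q − p. For instance
  ∂RV = V − R.
The resulting 9×27 matrix has rank 8, and its Smith normal form has invariant factors (1,1,1,1,1,1,1,1).

The boundary map ∂_2: C_2 → C_1 sends each 2-simplex [p,q,r] to [q,r] − [p,r] + [p,q]. For instance
  ∂QTV = TV − QV + QT,
  ∂PTU = TU − PU + PT.
As a 27×18 matrix over Z this has rank 17, with invariant factors (1,1,1,1,1,1,1,1,1,1,1,1,1,1,1,1,1).

Computing H_k = (kernel of ∂_k) / (image of ∂_{k+1}):

  H_2: rank ker ∂_2 − rank ∂_3 = (18 − 17) − 0 = 1, and there is no ∂_3, so H_2 ≅ Z.

H_2 ≅ Z.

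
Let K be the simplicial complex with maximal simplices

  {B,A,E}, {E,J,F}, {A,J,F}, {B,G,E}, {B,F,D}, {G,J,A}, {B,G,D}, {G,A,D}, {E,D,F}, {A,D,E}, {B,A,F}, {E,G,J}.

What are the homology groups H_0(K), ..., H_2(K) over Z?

H_0 = Z,  H_1 = Z/2Z,  H_2 = 0.

Order the vertices as A < B < D < E < F < G < J. Listing each simplex with vertices in this order, K has dimension 2 with simplices:

  0-simplices (7): A, B, D, E, F, G, J
  1-simplices (18): AB, AD, AE, AF, AG, AJ, BD, BE, BF, BG, DE, DF, DG, EF, EG, EJ, FJ, GJ
  2-simplices (12): ABE, ABF, ADE, ADG, AFJ, AGJ, BDF, BDG, BEG, DEF, EFJ, EGJ

so the chain groups are C_0 ≅ Z^7, C_1 ≅ Z^18, C_2 ≅ Z^12.

The boundary map ∂_1: C_1 → C_0 maps an edge to its endpoints' difference, ∂[p,q] = q − p.
The resulting 7×18 matrix has rank 6, and its Smith normal form has invariant factors (1,1,1,1,1,1).

∂_2: C_2 → C_1 maps a triangle to the signed sum of its edges. For instance
  ∂BDF = DF − BF + BD,
  ∂EFJ = FJ − EJ + EF.
As a 18×12 matrix over Z this has rank 12, with invariant factors (1,1,1,1,1,1,1,1,1,1,1,2).

From H_k ≅ ker(∂_k) / im(∂_{k+1}) we obtain:

  H_0: rank C_0 − rank ∂_1 = 7 − 6 = 1, and the invariant factors of ∂_1 are all 1, so H_0 ≅ Z.
  H_1: rank ker ∂_1 − rank ∂_2 = (18 − 6) − 12 = 0, and ∂_2 has invariant factor 2 > 1, so H_1 ≅ Z/2Z.
  H_2: rank ker ∂_2 − rank ∂_3 = (12 − 12) − 0 = 0, and there is no ∂_3, so H_2 ≅ 0.

(K is a triangulation of the real projective plane RP^2.)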